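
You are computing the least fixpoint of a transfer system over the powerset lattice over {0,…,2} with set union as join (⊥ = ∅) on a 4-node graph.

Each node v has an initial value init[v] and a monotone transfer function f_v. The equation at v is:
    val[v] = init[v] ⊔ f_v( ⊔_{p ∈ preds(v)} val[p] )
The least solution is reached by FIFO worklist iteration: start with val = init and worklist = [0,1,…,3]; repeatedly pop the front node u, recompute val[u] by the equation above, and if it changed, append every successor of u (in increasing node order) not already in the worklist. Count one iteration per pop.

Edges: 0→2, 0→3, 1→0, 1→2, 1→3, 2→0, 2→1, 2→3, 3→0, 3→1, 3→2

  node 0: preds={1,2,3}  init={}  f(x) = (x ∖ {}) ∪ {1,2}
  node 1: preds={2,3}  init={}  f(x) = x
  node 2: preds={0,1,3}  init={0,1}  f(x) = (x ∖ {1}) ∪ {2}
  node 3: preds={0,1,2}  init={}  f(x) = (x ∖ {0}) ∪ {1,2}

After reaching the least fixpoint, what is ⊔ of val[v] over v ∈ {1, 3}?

{0,1,2}

Trace (9 dequeues):
  [1] u=0 | in {0,1} | out {0,1,2} | prev {} | push {}
  [2] u=1 | in {0,1} | out {0,1} | prev {} | push {0}
  [3] u=2 | in {0,1,2} | out {0,1,2} | prev {0,1} | push {1}
  [4] u=3 | in {0,1,2} | out {1,2} | prev {} | push {2}
  [5] u=0 | in {0,1,2} | out {0,1,2} | ==
  [6] u=1 | in {0,1,2} | out {0,1,2} | prev {0,1} | push {0,3}
  [7] u=2 | in {0,1,2} | out {0,1,2} | ==
  [8] u=0 | in {0,1,2} | out {0,1,2} | ==
  [9] u=3 | in {0,1,2} | out {1,2} | ==

Converged values:
  [0] {0,1,2}
  [1] {0,1,2}
  [2] {0,1,2}
  [3] {1,2}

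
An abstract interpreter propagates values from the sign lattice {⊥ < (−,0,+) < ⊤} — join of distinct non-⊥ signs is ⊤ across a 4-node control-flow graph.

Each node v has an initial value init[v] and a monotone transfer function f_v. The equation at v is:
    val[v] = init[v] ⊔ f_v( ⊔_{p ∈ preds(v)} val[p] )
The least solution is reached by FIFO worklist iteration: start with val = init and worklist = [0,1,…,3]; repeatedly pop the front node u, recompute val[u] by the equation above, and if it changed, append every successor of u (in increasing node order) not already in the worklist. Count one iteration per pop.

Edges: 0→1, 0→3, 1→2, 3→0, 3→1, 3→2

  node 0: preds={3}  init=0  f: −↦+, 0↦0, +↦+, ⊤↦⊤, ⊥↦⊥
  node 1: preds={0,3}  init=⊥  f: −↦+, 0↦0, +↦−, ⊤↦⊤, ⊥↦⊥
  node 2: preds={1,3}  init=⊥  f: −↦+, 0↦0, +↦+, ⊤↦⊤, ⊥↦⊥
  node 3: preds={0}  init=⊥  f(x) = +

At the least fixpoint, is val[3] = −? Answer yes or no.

Worklist (8 pops):
  #1 pop 0: in=⊥ → 0 (no change)
  #2 pop 1: in=0 → 0 (was ⊥); enqueue []
  #3 pop 2: in=0 → 0 (was ⊥); enqueue []
  #4 pop 3: in=0 → + (was ⊥); enqueue [0,1,2]
  #5 pop 0: in=+ → ⊤ (was 0); enqueue [3]
  #6 pop 1: in=⊤ → ⊤ (was 0); enqueue []
  #7 pop 2: in=⊤ → ⊤ (was 0); enqueue []
  #8 pop 3: in=⊤ → + (no change)

Fixpoint:
  val[0] = ⊤
  val[1] = ⊤
  val[2] = ⊤
  val[3] = +

no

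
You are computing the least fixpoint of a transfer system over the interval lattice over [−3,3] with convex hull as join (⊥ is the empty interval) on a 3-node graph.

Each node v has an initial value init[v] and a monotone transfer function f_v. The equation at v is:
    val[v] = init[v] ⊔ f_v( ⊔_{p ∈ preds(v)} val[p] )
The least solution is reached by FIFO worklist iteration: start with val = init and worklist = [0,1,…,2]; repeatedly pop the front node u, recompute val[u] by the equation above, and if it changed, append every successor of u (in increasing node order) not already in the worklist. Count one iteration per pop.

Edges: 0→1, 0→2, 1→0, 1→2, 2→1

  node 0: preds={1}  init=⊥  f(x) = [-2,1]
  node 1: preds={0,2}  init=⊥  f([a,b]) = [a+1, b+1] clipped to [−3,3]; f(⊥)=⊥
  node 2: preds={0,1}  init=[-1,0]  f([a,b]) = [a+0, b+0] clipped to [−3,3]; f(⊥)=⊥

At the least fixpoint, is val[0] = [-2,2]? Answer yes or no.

no

Iteration log — 8 steps:
  step 1. node 0  ⊔preds=⊥  new=[-2,1]  old=⊥  +wl: 
  step 2. node 1  ⊔preds=[-2,1]  new=[-1,2]  old=⊥  +wl: 0
  step 3. node 2  ⊔preds=[-2,2]  new=[-2,2]  old=[-1,0]  +wl: 1
  step 4. node 0  ⊔preds=[-1,2]  new=[-2,1]  stable
  step 5. node 1  ⊔preds=[-2,2]  new=[-1,3]  old=[-1,2]  +wl: 0,2
  step 6. node 0  ⊔preds=[-1,3]  new=[-2,1]  stable
  step 7. node 2  ⊔preds=[-2,3]  new=[-2,3]  old=[-2,2]  +wl: 1
  step 8. node 1  ⊔preds=[-2,3]  new=[-1,3]  stable

Least fixpoint reached:
  node 0: [-2,1]
  node 1: [-1,3]
  node 2: [-2,3]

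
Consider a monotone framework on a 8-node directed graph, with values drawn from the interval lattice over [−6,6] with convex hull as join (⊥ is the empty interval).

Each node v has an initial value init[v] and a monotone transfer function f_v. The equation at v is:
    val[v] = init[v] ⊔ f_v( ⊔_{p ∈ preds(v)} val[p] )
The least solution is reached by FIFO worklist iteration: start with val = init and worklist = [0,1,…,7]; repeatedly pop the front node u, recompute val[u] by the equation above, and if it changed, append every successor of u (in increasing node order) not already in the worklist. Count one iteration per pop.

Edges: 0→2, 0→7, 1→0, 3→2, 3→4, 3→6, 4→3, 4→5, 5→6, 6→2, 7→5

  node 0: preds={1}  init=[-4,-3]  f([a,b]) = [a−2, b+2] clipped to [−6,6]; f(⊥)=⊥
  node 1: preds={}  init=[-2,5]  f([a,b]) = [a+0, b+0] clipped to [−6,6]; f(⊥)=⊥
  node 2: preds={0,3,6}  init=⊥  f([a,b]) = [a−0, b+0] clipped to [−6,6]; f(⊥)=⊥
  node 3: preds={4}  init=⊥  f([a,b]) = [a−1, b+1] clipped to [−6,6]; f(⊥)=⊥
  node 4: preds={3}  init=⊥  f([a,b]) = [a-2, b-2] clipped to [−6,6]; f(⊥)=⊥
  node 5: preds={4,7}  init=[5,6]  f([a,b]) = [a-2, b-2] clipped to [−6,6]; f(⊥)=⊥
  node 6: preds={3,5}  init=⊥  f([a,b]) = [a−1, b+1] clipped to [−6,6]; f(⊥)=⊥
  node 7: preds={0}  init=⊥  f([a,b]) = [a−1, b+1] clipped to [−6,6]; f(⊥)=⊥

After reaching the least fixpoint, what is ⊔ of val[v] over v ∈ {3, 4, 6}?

[-6,6]

Worklist (12 pops):
  #1 pop 0: in=[-2,5] → [-4,6] (was [-4,-3]); enqueue []
  #2 pop 1: in=⊥ → [-2,5] (no change)
  #3 pop 2: in=[-4,6] → [-4,6] (was ⊥); enqueue []
  #4 pop 3: in=⊥ → ⊥ (no change)
  #5 pop 4: in=⊥ → ⊥ (no change)
  #6 pop 5: in=⊥ → [5,6] (no change)
  #7 pop 6: in=[5,6] → [4,6] (was ⊥); enqueue [2]
  #8 pop 7: in=[-4,6] → [-5,6] (was ⊥); enqueue [5]
  #9 pop 2: in=[-4,6] → [-4,6] (no change)
  #10 pop 5: in=[-5,6] → [-6,6] (was [5,6]); enqueue [6]
  #11 pop 6: in=[-6,6] → [-6,6] (was [4,6]); enqueue [2]
  #12 pop 2: in=[-6,6] → [-6,6] (was [-4,6]); enqueue []

Fixpoint:
  val[0] = [-4,6]
  val[1] = [-2,5]
  val[2] = [-6,6]
  val[3] = ⊥
  val[4] = ⊥
  val[5] = [-6,6]
  val[6] = [-6,6]
  val[7] = [-5,6]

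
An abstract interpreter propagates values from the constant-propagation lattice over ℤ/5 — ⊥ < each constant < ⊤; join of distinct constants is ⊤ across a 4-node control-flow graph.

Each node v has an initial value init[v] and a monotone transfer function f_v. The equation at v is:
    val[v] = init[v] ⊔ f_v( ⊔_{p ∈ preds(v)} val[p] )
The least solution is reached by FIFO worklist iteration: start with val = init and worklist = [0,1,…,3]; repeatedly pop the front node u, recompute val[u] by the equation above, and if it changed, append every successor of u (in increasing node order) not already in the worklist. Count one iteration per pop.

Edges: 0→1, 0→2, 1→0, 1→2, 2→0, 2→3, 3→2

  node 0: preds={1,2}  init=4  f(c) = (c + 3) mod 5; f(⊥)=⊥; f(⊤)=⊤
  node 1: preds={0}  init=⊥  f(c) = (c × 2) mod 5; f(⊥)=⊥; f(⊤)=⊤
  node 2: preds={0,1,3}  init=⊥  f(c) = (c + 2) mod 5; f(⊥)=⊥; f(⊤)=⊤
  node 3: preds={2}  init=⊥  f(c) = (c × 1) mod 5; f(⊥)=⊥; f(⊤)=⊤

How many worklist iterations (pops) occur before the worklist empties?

9

Worklist (9 pops):
  #1 pop 0: in=⊥ → 4 (no change)
  #2 pop 1: in=4 → 3 (was ⊥); enqueue [0]
  #3 pop 2: in=⊤ → ⊤ (was ⊥); enqueue []
  #4 pop 3: in=⊤ → ⊤ (was ⊥); enqueue [2]
  #5 pop 0: in=⊤ → ⊤ (was 4); enqueue [1]
  #6 pop 2: in=⊤ → ⊤ (no change)
  #7 pop 1: in=⊤ → ⊤ (was 3); enqueue [0,2]
  #8 pop 0: in=⊤ → ⊤ (no change)
  #9 pop 2: in=⊤ → ⊤ (no change)

Fixpoint:
  val[0] = ⊤
  val[1] = ⊤
  val[2] = ⊤
  val[3] = ⊤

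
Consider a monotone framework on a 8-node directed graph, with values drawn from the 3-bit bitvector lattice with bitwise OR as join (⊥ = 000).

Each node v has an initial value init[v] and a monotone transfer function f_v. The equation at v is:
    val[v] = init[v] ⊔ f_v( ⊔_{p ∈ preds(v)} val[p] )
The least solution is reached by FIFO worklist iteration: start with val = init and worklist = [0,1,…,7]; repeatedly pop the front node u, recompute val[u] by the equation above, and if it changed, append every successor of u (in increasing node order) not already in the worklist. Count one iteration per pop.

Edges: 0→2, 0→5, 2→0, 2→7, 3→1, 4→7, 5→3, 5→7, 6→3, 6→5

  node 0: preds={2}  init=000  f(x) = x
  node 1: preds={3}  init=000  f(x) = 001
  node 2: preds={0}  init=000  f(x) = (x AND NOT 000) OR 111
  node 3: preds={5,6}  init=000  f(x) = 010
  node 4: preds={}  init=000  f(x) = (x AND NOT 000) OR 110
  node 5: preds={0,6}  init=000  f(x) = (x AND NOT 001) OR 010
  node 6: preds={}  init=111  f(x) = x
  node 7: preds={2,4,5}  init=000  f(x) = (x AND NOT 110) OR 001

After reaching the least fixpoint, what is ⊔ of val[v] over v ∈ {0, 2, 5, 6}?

Worklist (13 pops):
  #1 pop 0: in=000 → 000 (no change)
  #2 pop 1: in=000 → 001 (was 000); enqueue []
  #3 pop 2: in=000 → 111 (was 000); enqueue [0]
  #4 pop 3: in=111 → 010 (was 000); enqueue [1]
  #5 pop 4: in=000 → 110 (was 000); enqueue []
  #6 pop 5: in=111 → 110 (was 000); enqueue [3]
  #7 pop 6: in=000 → 111 (no change)
  #8 pop 7: in=111 → 001 (was 000); enqueue []
  #9 pop 0: in=111 → 111 (was 000); enqueue [2,5]
  #10 pop 1: in=010 → 001 (no change)
  #11 pop 3: in=111 → 010 (no change)
  #12 pop 2: in=111 → 111 (no change)
  #13 pop 5: in=111 → 110 (no change)

Fixpoint:
  val[0] = 111
  val[1] = 001
  val[2] = 111
  val[3] = 010
  val[4] = 110
  val[5] = 110
  val[6] = 111
  val[7] = 001

111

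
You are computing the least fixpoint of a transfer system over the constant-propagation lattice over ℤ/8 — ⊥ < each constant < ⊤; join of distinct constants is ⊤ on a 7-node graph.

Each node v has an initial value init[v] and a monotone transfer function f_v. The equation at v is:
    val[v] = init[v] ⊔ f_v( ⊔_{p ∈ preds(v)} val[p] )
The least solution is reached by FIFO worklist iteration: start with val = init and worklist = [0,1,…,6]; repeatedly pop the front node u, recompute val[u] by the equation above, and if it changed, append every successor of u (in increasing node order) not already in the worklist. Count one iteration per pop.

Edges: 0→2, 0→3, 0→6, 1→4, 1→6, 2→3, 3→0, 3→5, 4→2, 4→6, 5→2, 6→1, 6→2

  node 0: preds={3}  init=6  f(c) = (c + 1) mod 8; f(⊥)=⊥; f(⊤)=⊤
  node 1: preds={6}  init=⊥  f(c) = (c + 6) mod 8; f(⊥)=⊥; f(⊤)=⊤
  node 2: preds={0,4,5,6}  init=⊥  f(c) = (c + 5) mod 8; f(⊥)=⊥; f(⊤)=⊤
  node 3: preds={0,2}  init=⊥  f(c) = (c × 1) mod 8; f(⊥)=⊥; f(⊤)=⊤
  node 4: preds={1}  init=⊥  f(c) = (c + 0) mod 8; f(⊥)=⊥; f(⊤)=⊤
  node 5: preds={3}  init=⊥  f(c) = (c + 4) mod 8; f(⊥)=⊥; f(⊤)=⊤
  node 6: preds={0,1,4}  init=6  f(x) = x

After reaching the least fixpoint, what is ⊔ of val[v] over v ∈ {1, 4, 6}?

⊤

Trace (15 dequeues):
  [1] u=0 | in ⊥ | out 6 | ==
  [2] u=1 | in 6 | out 4 | prev ⊥ | push {}
  [3] u=2 | in 6 | out 3 | prev ⊥ | push {}
  [4] u=3 | in ⊤ | out ⊤ | prev ⊥ | push {0}
  [5] u=4 | in 4 | out 4 | prev ⊥ | push {2}
  [6] u=5 | in ⊤ | out ⊤ | prev ⊥ | push {}
  [7] u=6 | in ⊤ | out ⊤ | prev 6 | push {1}
  [8] u=0 | in ⊤ | out ⊤ | prev 6 | push {3,6}
  [9] u=2 | in ⊤ | out ⊤ | prev 3 | push {}
  [10] u=1 | in ⊤ | out ⊤ | prev 4 | push {4}
  [11] u=3 | in ⊤ | out ⊤ | ==
  [12] u=6 | in ⊤ | out ⊤ | ==
  [13] u=4 | in ⊤ | out ⊤ | prev 4 | push {2,6}
  [14] u=2 | in ⊤ | out ⊤ | ==
  [15] u=6 | in ⊤ | out ⊤ | ==

Converged values:
  [0] ⊤
  [1] ⊤
  [2] ⊤
  [3] ⊤
  [4] ⊤
  [5] ⊤
  [6] ⊤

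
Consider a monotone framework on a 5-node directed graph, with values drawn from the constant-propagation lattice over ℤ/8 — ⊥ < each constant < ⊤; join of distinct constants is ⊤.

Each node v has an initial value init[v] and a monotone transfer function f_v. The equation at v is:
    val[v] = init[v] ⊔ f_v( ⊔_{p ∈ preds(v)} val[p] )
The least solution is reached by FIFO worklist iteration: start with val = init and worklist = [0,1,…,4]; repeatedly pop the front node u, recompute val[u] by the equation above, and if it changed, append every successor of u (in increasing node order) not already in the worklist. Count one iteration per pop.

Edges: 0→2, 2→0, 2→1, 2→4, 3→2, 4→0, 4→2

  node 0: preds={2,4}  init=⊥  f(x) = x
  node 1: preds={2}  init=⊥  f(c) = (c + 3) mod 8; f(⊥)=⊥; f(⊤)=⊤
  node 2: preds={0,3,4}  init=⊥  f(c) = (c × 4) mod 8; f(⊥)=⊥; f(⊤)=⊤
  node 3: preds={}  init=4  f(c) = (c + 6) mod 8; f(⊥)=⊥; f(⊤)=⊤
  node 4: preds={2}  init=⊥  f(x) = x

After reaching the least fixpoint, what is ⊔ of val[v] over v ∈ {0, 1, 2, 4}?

Trace (13 dequeues):
  [1] u=0 | in ⊥ | out ⊥ | ==
  [2] u=1 | in ⊥ | out ⊥ | ==
  [3] u=2 | in 4 | out 0 | prev ⊥ | push {0,1}
  [4] u=3 | in ⊥ | out 4 | ==
  [5] u=4 | in 0 | out 0 | prev ⊥ | push {2}
  [6] u=0 | in 0 | out 0 | prev ⊥ | push {}
  [7] u=1 | in 0 | out 3 | prev ⊥ | push {}
  [8] u=2 | in ⊤ | out ⊤ | prev 0 | push {0,1,4}
  [9] u=0 | in ⊤ | out ⊤ | prev 0 | push {2}
  [10] u=1 | in ⊤ | out ⊤ | prev 3 | push {}
  [11] u=4 | in ⊤ | out ⊤ | prev 0 | push {0}
  [12] u=2 | in ⊤ | out ⊤ | ==
  [13] u=0 | in ⊤ | out ⊤ | ==

Converged values:
  [0] ⊤
  [1] ⊤
  [2] ⊤
  [3] 4
  [4] ⊤

⊤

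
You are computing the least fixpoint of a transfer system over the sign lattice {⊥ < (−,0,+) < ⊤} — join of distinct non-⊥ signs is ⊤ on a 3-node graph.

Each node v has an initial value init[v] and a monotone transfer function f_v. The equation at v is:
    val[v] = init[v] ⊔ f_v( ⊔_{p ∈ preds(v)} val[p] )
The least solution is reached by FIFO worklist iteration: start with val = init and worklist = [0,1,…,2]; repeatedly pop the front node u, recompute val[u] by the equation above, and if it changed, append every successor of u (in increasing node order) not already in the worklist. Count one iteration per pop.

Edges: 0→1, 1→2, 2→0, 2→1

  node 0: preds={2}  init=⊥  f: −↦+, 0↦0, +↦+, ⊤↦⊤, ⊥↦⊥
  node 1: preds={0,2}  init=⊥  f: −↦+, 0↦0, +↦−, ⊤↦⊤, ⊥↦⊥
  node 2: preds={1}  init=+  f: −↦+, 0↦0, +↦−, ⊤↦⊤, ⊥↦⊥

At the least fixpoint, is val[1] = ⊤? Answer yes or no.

Iteration log — 3 steps:
  step 1. node 0  ⊔preds=+  new=+  old=⊥  +wl: 
  step 2. node 1  ⊔preds=+  new=−  old=⊥  +wl: 
  step 3. node 2  ⊔preds=−  new=+  stable

Least fixpoint reached:
  node 0: +
  node 1: −
  node 2: +

no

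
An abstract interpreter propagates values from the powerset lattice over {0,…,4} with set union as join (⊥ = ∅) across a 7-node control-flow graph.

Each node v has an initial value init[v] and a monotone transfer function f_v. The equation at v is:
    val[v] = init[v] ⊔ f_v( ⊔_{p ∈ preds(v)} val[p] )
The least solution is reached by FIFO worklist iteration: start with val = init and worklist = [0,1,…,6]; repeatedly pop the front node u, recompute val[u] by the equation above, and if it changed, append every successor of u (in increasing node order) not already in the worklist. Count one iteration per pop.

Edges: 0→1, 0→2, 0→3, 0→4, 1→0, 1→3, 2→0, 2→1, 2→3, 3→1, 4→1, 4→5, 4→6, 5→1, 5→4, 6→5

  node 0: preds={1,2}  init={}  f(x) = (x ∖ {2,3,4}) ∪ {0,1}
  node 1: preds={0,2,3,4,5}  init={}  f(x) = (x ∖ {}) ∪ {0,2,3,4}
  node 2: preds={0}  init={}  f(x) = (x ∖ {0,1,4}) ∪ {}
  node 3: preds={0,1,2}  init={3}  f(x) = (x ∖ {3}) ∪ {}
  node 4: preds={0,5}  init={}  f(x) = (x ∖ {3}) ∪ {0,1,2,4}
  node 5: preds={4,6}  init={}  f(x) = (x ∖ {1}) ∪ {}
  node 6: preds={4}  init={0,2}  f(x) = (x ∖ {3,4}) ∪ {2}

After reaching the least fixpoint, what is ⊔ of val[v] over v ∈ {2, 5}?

Iteration log — 11 steps:
  step 1. node 0  ⊔preds={}  new={0,1}  old={}  +wl: 
  step 2. node 1  ⊔preds={0,1,3}  new={0,1,2,3,4}  old={}  +wl: 0
  step 3. node 2  ⊔preds={0,1}  new={}  stable
  step 4. node 3  ⊔preds={0,1,2,3,4}  new={0,1,2,3,4}  old={3}  +wl: 1
  step 5. node 4  ⊔preds={0,1}  new={0,1,2,4}  old={}  +wl: 
  step 6. node 5  ⊔preds={0,1,2,4}  new={0,2,4}  old={}  +wl: 4
  step 7. node 6  ⊔preds={0,1,2,4}  new={0,1,2}  old={0,2}  +wl: 5
  step 8. node 0  ⊔preds={0,1,2,3,4}  new={0,1}  stable
  step 9. node 1  ⊔preds={0,1,2,3,4}  new={0,1,2,3,4}  stable
  step 10. node 4  ⊔preds={0,1,2,4}  new={0,1,2,4}  stable
  step 11. node 5  ⊔preds={0,1,2,4}  new={0,2,4}  stable

Least fixpoint reached:
  node 0: {0,1}
  node 1: {0,1,2,3,4}
  node 2: {}
  node 3: {0,1,2,3,4}
  node 4: {0,1,2,4}
  node 5: {0,2,4}
  node 6: {0,1,2}

{0,2,4}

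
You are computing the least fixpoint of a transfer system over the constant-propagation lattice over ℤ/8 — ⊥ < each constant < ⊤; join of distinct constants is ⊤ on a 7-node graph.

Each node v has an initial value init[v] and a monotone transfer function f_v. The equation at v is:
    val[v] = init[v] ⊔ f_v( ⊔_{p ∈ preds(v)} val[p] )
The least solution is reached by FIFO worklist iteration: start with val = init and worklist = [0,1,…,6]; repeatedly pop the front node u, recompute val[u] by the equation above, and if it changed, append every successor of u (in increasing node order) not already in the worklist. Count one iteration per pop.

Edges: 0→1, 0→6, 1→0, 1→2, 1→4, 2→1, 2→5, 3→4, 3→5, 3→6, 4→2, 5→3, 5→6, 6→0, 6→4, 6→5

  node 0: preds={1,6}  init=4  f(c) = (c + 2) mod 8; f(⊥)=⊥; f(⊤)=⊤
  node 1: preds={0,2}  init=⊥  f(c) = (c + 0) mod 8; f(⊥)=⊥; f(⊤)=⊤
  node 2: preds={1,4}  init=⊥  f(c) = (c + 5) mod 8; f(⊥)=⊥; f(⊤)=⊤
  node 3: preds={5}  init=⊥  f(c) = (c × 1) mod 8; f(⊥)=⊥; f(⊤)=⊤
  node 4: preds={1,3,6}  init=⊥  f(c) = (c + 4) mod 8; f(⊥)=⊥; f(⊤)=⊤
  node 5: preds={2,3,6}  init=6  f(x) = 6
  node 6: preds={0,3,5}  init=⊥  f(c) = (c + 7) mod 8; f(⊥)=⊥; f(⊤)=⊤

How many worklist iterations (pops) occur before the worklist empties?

Iteration log — 15 steps:
  step 1. node 0  ⊔preds=⊥  new=4  stable
  step 2. node 1  ⊔preds=4  new=4  old=⊥  +wl: 0
  step 3. node 2  ⊔preds=4  new=1  old=⊥  +wl: 1
  step 4. node 3  ⊔preds=6  new=6  old=⊥  +wl: 
  step 5. node 4  ⊔preds=⊤  new=⊤  old=⊥  +wl: 2
  step 6. node 5  ⊔preds=⊤  new=6  stable
  step 7. node 6  ⊔preds=⊤  new=⊤  old=⊥  +wl: 4,5
  step 8. node 0  ⊔preds=⊤  new=⊤  old=4  +wl: 6
  step 9. node 1  ⊔preds=⊤  new=⊤  old=4  +wl: 0
  step 10. node 2  ⊔preds=⊤  new=⊤  old=1  +wl: 1
  step 11. node 4  ⊔preds=⊤  new=⊤  stable
  step 12. node 5  ⊔preds=⊤  new=6  stable
  step 13. node 6  ⊔preds=⊤  new=⊤  stable
  step 14. node 0  ⊔preds=⊤  new=⊤  stable
  step 15. node 1  ⊔preds=⊤  new=⊤  stable

Least fixpoint reached:
  node 0: ⊤
  node 1: ⊤
  node 2: ⊤
  node 3: 6
  node 4: ⊤
  node 5: 6
  node 6: ⊤

15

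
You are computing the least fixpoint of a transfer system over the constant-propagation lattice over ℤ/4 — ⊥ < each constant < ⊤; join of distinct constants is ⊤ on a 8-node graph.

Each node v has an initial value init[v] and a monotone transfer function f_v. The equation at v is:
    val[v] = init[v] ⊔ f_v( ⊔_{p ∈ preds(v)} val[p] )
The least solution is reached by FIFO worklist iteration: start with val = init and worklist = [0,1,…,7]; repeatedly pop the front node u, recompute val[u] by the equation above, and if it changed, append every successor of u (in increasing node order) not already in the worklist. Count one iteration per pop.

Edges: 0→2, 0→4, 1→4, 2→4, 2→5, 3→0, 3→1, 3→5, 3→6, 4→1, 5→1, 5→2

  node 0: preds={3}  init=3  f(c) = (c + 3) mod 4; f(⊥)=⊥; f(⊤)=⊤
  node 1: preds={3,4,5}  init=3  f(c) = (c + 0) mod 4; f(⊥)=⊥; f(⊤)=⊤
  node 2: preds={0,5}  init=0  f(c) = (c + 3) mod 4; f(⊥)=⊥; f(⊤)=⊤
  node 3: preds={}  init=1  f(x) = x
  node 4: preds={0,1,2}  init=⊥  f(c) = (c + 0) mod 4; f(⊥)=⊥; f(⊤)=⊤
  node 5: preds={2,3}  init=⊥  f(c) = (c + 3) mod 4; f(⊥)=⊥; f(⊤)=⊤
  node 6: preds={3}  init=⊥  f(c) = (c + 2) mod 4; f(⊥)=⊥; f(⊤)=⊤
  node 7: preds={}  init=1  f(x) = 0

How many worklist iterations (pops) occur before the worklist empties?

Trace (10 dequeues):
  [1] u=0 | in 1 | out ⊤ | prev 3 | push {}
  [2] u=1 | in 1 | out ⊤ | prev 3 | push {}
  [3] u=2 | in ⊤ | out ⊤ | prev 0 | push {}
  [4] u=3 | in ⊥ | out 1 | ==
  [5] u=4 | in ⊤ | out ⊤ | prev ⊥ | push {1}
  [6] u=5 | in ⊤ | out ⊤ | prev ⊥ | push {2}
  [7] u=6 | in 1 | out 3 | prev ⊥ | push {}
  [8] u=7 | in ⊥ | out ⊤ | prev 1 | push {}
  [9] u=1 | in ⊤ | out ⊤ | ==
  [10] u=2 | in ⊤ | out ⊤ | ==

Converged values:
  [0] ⊤
  [1] ⊤
  [2] ⊤
  [3] 1
  [4] ⊤
  [5] ⊤
  [6] 3
  [7] ⊤

10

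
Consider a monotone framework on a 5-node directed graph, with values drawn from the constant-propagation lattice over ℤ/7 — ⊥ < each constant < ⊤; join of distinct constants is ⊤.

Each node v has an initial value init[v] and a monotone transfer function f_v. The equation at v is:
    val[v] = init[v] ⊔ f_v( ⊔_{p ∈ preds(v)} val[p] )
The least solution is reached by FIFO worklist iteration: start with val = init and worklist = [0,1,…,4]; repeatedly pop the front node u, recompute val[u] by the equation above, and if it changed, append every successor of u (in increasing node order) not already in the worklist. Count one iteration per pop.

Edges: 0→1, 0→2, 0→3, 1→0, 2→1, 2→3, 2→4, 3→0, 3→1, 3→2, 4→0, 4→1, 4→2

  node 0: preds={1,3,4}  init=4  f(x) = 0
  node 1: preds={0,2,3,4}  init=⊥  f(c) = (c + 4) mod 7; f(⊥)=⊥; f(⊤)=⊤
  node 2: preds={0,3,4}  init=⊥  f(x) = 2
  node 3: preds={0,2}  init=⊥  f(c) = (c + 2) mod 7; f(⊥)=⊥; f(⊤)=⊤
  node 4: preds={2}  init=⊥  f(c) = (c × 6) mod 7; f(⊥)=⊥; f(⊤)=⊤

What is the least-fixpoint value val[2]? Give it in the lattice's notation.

Iteration log — 8 steps:
  step 1. node 0  ⊔preds=⊥  new=⊤  old=4  +wl: 
  step 2. node 1  ⊔preds=⊤  new=⊤  old=⊥  +wl: 0
  step 3. node 2  ⊔preds=⊤  new=2  old=⊥  +wl: 1
  step 4. node 3  ⊔preds=⊤  new=⊤  old=⊥  +wl: 2
  step 5. node 4  ⊔preds=2  new=5  old=⊥  +wl: 
  step 6. node 0  ⊔preds=⊤  new=⊤  stable
  step 7. node 1  ⊔preds=⊤  new=⊤  stable
  step 8. node 2  ⊔preds=⊤  new=2  stable

Least fixpoint reached:
  node 0: ⊤
  node 1: ⊤
  node 2: 2
  node 3: ⊤
  node 4: 5

2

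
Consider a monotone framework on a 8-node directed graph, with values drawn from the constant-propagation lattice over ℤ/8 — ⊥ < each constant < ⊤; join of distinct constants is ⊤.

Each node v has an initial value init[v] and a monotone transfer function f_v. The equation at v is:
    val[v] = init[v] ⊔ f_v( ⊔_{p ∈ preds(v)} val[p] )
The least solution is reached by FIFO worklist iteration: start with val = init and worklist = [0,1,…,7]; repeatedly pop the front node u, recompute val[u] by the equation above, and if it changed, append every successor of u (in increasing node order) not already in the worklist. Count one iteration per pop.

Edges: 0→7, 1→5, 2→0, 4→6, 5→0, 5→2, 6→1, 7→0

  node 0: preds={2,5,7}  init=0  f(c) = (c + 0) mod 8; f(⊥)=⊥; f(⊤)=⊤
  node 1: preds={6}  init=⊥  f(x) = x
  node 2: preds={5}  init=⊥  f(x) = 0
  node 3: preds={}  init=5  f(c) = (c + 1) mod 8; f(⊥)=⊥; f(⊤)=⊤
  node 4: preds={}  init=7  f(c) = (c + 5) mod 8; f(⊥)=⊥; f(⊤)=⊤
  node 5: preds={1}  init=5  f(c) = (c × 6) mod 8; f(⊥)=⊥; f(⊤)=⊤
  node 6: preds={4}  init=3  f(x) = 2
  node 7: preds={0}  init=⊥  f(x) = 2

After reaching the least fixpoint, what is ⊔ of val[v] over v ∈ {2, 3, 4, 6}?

⊤

Trace (12 dequeues):
  [1] u=0 | in 5 | out ⊤ | prev 0 | push {}
  [2] u=1 | in 3 | out 3 | prev ⊥ | push {}
  [3] u=2 | in 5 | out 0 | prev ⊥ | push {0}
  [4] u=3 | in ⊥ | out 5 | ==
  [5] u=4 | in ⊥ | out 7 | ==
  [6] u=5 | in 3 | out ⊤ | prev 5 | push {2}
  [7] u=6 | in 7 | out ⊤ | prev 3 | push {1}
  [8] u=7 | in ⊤ | out 2 | prev ⊥ | push {}
  [9] u=0 | in ⊤ | out ⊤ | ==
  [10] u=2 | in ⊤ | out 0 | ==
  [11] u=1 | in ⊤ | out ⊤ | prev 3 | push {5}
  [12] u=5 | in ⊤ | out ⊤ | ==

Converged values:
  [0] ⊤
  [1] ⊤
  [2] 0
  [3] 5
  [4] 7
  [5] ⊤
  [6] ⊤
  [7] 2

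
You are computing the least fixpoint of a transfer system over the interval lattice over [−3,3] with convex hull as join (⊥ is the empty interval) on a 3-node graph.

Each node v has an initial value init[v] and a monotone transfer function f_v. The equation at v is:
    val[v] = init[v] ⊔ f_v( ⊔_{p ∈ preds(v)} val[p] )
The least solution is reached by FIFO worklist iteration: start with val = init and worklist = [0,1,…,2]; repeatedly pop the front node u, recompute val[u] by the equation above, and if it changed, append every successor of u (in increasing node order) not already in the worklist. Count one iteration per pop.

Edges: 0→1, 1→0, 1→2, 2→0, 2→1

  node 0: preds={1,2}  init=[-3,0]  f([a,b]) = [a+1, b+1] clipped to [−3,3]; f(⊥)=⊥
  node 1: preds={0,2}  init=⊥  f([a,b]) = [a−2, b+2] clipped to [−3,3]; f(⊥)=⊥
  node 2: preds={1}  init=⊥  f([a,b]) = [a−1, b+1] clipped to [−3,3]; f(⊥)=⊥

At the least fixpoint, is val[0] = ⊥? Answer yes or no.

no

Worklist (7 pops):
  #1 pop 0: in=⊥ → [-3,0] (no change)
  #2 pop 1: in=[-3,0] → [-3,2] (was ⊥); enqueue [0]
  #3 pop 2: in=[-3,2] → [-3,3] (was ⊥); enqueue [1]
  #4 pop 0: in=[-3,3] → [-3,3] (was [-3,0]); enqueue []
  #5 pop 1: in=[-3,3] → [-3,3] (was [-3,2]); enqueue [0,2]
  #6 pop 0: in=[-3,3] → [-3,3] (no change)
  #7 pop 2: in=[-3,3] → [-3,3] (no change)

Fixpoint:
  val[0] = [-3,3]
  val[1] = [-3,3]
  val[2] = [-3,3]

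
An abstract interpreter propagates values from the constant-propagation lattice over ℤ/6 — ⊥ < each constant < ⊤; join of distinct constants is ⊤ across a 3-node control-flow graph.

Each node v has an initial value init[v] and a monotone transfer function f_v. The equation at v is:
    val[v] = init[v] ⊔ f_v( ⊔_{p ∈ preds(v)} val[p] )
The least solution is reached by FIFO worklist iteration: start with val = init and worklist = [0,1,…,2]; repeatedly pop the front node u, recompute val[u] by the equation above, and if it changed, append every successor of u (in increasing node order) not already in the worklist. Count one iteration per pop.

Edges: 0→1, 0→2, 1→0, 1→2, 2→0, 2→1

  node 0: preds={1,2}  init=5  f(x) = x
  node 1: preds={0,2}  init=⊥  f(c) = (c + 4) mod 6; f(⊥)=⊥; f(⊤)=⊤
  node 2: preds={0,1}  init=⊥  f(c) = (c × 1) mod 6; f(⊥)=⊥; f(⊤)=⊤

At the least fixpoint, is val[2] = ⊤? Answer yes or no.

Worklist (7 pops):
  #1 pop 0: in=⊥ → 5 (no change)
  #2 pop 1: in=5 → 3 (was ⊥); enqueue [0]
  #3 pop 2: in=⊤ → ⊤ (was ⊥); enqueue [1]
  #4 pop 0: in=⊤ → ⊤ (was 5); enqueue [2]
  #5 pop 1: in=⊤ → ⊤ (was 3); enqueue [0]
  #6 pop 2: in=⊤ → ⊤ (no change)
  #7 pop 0: in=⊤ → ⊤ (no change)

Fixpoint:
  val[0] = ⊤
  val[1] = ⊤
  val[2] = ⊤

yes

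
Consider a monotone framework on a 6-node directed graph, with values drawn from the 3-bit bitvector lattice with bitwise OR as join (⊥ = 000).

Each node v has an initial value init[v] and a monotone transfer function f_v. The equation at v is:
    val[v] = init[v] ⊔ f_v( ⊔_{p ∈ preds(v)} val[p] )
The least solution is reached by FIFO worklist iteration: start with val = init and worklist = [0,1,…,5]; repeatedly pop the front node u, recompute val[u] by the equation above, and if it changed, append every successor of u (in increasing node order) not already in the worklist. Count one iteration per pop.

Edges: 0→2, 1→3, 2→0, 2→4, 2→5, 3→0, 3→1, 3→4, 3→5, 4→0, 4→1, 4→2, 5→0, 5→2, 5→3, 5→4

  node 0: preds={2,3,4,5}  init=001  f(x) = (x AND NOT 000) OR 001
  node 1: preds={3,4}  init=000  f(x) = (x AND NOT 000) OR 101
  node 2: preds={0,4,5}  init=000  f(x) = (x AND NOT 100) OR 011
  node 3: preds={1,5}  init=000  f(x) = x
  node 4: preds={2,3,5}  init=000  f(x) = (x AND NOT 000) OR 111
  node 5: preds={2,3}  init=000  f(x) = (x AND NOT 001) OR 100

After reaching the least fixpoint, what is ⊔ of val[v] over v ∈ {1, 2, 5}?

Iteration log — 14 steps:
  step 1. node 0  ⊔preds=000  new=001  stable
  step 2. node 1  ⊔preds=000  new=101  old=000  +wl: 
  step 3. node 2  ⊔preds=001  new=011  old=000  +wl: 0
  step 4. node 3  ⊔preds=101  new=101  old=000  +wl: 1
  step 5. node 4  ⊔preds=111  new=111  old=000  +wl: 2
  step 6. node 5  ⊔preds=111  new=110  old=000  +wl: 3,4
  step 7. node 0  ⊔preds=111  new=111  old=001  +wl: 
  step 8. node 1  ⊔preds=111  new=111  old=101  +wl: 
  step 9. node 2  ⊔preds=111  new=011  stable
  step 10. node 3  ⊔preds=111  new=111  old=101  +wl: 0,1,5
  step 11. node 4  ⊔preds=111  new=111  stable
  step 12. node 0  ⊔preds=111  new=111  stable
  step 13. node 1  ⊔preds=111  new=111  stable
  step 14. node 5  ⊔preds=111  new=110  stable

Least fixpoint reached:
  node 0: 111
  node 1: 111
  node 2: 011
  node 3: 111
  node 4: 111
  node 5: 110

111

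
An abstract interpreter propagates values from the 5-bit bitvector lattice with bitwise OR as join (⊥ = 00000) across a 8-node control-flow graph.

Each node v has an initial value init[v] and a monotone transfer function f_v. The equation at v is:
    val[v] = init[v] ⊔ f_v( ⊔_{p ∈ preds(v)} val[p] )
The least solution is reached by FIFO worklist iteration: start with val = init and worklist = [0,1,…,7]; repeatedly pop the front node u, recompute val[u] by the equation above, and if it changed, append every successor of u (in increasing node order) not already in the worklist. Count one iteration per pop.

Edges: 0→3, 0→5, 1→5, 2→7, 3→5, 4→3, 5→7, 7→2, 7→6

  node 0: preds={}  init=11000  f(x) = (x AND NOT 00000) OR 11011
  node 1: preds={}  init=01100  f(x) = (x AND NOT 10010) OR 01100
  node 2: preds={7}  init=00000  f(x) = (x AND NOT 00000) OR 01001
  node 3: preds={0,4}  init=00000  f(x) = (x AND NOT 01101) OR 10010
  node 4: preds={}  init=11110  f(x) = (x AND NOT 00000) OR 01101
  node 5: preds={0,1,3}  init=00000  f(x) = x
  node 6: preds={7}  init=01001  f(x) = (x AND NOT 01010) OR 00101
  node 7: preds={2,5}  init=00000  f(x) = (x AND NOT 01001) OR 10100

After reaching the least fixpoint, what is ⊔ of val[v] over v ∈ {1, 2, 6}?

Iteration log — 12 steps:
  step 1. node 0  ⊔preds=00000  new=11011  old=11000  +wl: 
  step 2. node 1  ⊔preds=00000  new=01100  stable
  step 3. node 2  ⊔preds=00000  new=01001  old=00000  +wl: 
  step 4. node 3  ⊔preds=11111  new=10010  old=00000  +wl: 
  step 5. node 4  ⊔preds=00000  new=11111  old=11110  +wl: 3
  step 6. node 5  ⊔preds=11111  new=11111  old=00000  +wl: 
  step 7. node 6  ⊔preds=00000  new=01101  old=01001  +wl: 
  step 8. node 7  ⊔preds=11111  new=10110  old=00000  +wl: 2,6
  step 9. node 3  ⊔preds=11111  new=10010  stable
  step 10. node 2  ⊔preds=10110  new=11111  old=01001  +wl: 7
  step 11. node 6  ⊔preds=10110  new=11101  old=01101  +wl: 
  step 12. node 7  ⊔preds=11111  new=10110  stable

Least fixpoint reached:
  node 0: 11011
  node 1: 01100
  node 2: 11111
  node 3: 10010
  node 4: 11111
  node 5: 11111
  node 6: 11101
  node 7: 10110

11111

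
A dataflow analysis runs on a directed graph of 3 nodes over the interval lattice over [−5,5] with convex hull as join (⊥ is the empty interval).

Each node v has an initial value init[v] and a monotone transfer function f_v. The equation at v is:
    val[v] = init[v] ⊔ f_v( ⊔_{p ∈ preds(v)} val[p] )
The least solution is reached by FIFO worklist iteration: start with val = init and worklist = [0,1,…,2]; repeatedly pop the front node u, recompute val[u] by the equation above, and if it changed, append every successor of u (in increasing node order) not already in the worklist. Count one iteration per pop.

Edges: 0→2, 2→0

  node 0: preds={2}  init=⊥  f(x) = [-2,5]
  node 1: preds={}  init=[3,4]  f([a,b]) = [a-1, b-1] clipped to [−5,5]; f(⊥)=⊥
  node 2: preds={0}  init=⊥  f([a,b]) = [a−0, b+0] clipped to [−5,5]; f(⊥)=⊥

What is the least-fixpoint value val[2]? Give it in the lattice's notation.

Worklist (4 pops):
  #1 pop 0: in=⊥ → [-2,5] (was ⊥); enqueue []
  #2 pop 1: in=⊥ → [3,4] (no change)
  #3 pop 2: in=[-2,5] → [-2,5] (was ⊥); enqueue [0]
  #4 pop 0: in=[-2,5] → [-2,5] (no change)

Fixpoint:
  val[0] = [-2,5]
  val[1] = [3,4]
  val[2] = [-2,5]

[-2,5]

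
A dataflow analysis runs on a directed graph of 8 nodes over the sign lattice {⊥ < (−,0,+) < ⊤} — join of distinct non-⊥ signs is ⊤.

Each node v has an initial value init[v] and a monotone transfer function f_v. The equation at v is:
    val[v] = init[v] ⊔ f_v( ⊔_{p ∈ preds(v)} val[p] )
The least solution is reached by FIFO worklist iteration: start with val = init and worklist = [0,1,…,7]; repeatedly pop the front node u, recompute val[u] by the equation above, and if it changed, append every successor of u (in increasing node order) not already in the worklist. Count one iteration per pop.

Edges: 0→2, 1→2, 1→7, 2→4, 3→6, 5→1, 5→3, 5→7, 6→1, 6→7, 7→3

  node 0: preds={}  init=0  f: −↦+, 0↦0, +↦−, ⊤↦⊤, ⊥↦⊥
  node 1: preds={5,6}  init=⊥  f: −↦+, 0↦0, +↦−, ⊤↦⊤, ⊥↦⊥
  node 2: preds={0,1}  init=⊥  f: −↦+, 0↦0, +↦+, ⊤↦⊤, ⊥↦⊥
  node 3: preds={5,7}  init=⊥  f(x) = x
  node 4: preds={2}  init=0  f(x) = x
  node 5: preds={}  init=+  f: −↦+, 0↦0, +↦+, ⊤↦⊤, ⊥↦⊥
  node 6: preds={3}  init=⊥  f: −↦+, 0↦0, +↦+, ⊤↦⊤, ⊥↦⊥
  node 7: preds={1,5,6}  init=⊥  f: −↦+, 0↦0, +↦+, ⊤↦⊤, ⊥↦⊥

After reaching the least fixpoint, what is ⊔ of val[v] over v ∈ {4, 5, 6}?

Trace (14 dequeues):
  [1] u=0 | in ⊥ | out 0 | ==
  [2] u=1 | in + | out − | prev ⊥ | push {}
  [3] u=2 | in ⊤ | out ⊤ | prev ⊥ | push {}
  [4] u=3 | in + | out + | prev ⊥ | push {}
  [5] u=4 | in ⊤ | out ⊤ | prev 0 | push {}
  [6] u=5 | in ⊥ | out + | ==
  [7] u=6 | in + | out + | prev ⊥ | push {1}
  [8] u=7 | in ⊤ | out ⊤ | prev ⊥ | push {3}
  [9] u=1 | in + | out − | ==
  [10] u=3 | in ⊤ | out ⊤ | prev + | push {6}
  [11] u=6 | in ⊤ | out ⊤ | prev + | push {1,7}
  [12] u=1 | in ⊤ | out ⊤ | prev − | push {2}
  [13] u=7 | in ⊤ | out ⊤ | ==
  [14] u=2 | in ⊤ | out ⊤ | ==

Converged values:
  [0] 0
  [1] ⊤
  [2] ⊤
  [3] ⊤
  [4] ⊤
  [5] +
  [6] ⊤
  [7] ⊤

⊤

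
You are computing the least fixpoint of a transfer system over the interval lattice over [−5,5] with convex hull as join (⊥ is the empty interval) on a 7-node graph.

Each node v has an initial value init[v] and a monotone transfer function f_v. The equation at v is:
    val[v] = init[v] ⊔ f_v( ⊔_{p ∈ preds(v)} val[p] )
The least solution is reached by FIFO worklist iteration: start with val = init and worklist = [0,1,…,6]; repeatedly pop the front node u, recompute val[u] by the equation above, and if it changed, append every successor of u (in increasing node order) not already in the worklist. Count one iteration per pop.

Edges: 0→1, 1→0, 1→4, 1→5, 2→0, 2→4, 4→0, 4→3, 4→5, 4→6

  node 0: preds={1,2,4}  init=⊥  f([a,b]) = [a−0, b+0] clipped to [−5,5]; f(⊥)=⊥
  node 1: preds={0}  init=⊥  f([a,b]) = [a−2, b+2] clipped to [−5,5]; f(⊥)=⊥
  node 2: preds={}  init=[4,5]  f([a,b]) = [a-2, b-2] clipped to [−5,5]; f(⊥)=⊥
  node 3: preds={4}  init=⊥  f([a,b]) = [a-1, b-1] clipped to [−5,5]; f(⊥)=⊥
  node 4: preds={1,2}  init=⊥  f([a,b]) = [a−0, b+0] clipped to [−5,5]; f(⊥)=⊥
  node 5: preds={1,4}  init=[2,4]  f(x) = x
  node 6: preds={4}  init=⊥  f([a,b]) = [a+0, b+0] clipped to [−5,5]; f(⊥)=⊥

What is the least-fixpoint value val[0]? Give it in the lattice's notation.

[-5,5]

Trace (35 dequeues):
  [1] u=0 | in [4,5] | out [4,5] | prev ⊥ | push {}
  [2] u=1 | in [4,5] | out [2,5] | prev ⊥ | push {0}
  [3] u=2 | in ⊥ | out [4,5] | ==
  [4] u=3 | in ⊥ | out ⊥ | ==
  [5] u=4 | in [2,5] | out [2,5] | prev ⊥ | push {3}
  [6] u=5 | in [2,5] | out [2,5] | prev [2,4] | push {}
  [7] u=6 | in [2,5] | out [2,5] | prev ⊥ | push {}
  [8] u=0 | in [2,5] | out [2,5] | prev [4,5] | push {1}
  [9] u=3 | in [2,5] | out [1,4] | prev ⊥ | push {}
  [10] u=1 | in [2,5] | out [0,5] | prev [2,5] | push {0,4,5}
  [11] u=0 | in [0,5] | out [0,5] | prev [2,5] | push {1}
  [12] u=4 | in [0,5] | out [0,5] | prev [2,5] | push {0,3,6}
  [13] u=5 | in [0,5] | out [0,5] | prev [2,5] | push {}
  [14] u=1 | in [0,5] | out [-2,5] | prev [0,5] | push {4,5}
  [15] u=0 | in [-2,5] | out [-2,5] | prev [0,5] | push {1}
  [16] u=3 | in [0,5] | out [-1,4] | prev [1,4] | push {}
  [17] u=6 | in [0,5] | out [0,5] | prev [2,5] | push {}
  [18] u=4 | in [-2,5] | out [-2,5] | prev [0,5] | push {0,3,6}
  [19] u=5 | in [-2,5] | out [-2,5] | prev [0,5] | push {}
  [20] u=1 | in [-2,5] | out [-4,5] | prev [-2,5] | push {4,5}
  [21] u=0 | in [-4,5] | out [-4,5] | prev [-2,5] | push {1}
  [22] u=3 | in [-2,5] | out [-3,4] | prev [-1,4] | push {}
  [23] u=6 | in [-2,5] | out [-2,5] | prev [0,5] | push {}
  [24] u=4 | in [-4,5] | out [-4,5] | prev [-2,5] | push {0,3,6}
  [25] u=5 | in [-4,5] | out [-4,5] | prev [-2,5] | push {}
  [26] u=1 | in [-4,5] | out [-5,5] | prev [-4,5] | push {4,5}
  [27] u=0 | in [-5,5] | out [-5,5] | prev [-4,5] | push {1}
  [28] u=3 | in [-4,5] | out [-5,4] | prev [-3,4] | push {}
  [29] u=6 | in [-4,5] | out [-4,5] | prev [-2,5] | push {}
  [30] u=4 | in [-5,5] | out [-5,5] | prev [-4,5] | push {0,3,6}
  [31] u=5 | in [-5,5] | out [-5,5] | prev [-4,5] | push {}
  [32] u=1 | in [-5,5] | out [-5,5] | ==
  [33] u=0 | in [-5,5] | out [-5,5] | ==
  [34] u=3 | in [-5,5] | out [-5,4] | ==
  [35] u=6 | in [-5,5] | out [-5,5] | prev [-4,5] | push {}

Converged values:
  [0] [-5,5]
  [1] [-5,5]
  [2] [4,5]
  [3] [-5,4]
  [4] [-5,5]
  [5] [-5,5]
  [6] [-5,5]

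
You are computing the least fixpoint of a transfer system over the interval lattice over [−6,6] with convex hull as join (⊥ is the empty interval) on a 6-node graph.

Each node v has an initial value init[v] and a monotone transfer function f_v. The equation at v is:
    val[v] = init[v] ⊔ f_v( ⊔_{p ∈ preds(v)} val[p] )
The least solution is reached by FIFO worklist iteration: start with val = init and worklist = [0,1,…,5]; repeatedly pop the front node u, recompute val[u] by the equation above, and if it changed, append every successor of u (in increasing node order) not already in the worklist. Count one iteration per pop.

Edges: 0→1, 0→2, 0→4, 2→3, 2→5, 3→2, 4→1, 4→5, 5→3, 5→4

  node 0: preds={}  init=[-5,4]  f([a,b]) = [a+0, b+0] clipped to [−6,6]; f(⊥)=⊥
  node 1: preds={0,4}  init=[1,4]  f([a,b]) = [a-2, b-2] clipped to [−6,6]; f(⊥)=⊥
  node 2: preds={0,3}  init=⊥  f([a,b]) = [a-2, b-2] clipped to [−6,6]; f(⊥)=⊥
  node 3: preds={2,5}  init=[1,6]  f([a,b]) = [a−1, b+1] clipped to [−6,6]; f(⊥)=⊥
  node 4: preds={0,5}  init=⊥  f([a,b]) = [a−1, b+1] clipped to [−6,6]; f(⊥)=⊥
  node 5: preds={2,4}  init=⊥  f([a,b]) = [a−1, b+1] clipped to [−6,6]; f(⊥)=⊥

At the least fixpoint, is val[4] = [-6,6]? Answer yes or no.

yes

Iteration log — 12 steps:
  step 1. node 0  ⊔preds=⊥  new=[-5,4]  stable
  step 2. node 1  ⊔preds=[-5,4]  new=[-6,4]  old=[1,4]  +wl: 
  step 3. node 2  ⊔preds=[-5,6]  new=[-6,4]  old=⊥  +wl: 
  step 4. node 3  ⊔preds=[-6,4]  new=[-6,6]  old=[1,6]  +wl: 2
  step 5. node 4  ⊔preds=[-5,4]  new=[-6,5]  old=⊥  +wl: 1
  step 6. node 5  ⊔preds=[-6,5]  new=[-6,6]  old=⊥  +wl: 3,4
  step 7. node 2  ⊔preds=[-6,6]  new=[-6,4]  stable
  step 8. node 1  ⊔preds=[-6,5]  new=[-6,4]  stable
  step 9. node 3  ⊔preds=[-6,6]  new=[-6,6]  stable
  step 10. node 4  ⊔preds=[-6,6]  new=[-6,6]  old=[-6,5]  +wl: 1,5
  step 11. node 1  ⊔preds=[-6,6]  new=[-6,4]  stable
  step 12. node 5  ⊔preds=[-6,6]  new=[-6,6]  stable

Least fixpoint reached:
  node 0: [-5,4]
  node 1: [-6,4]
  node 2: [-6,4]
  node 3: [-6,6]
  node 4: [-6,6]
  node 5: [-6,6]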